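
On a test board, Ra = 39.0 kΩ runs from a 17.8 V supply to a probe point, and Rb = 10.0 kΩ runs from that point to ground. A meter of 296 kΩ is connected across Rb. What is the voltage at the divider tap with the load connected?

V_out ≈ 3.54 V

The load sits in parallel with Rb: Rb‖R_L = (10.0 × 296) / (10.0 + 296) = 9.673 kΩ.
V_out = 17.8 × 9.673 / (39.0 + 9.673) = 17.8 × 9.673/48.67 = 3.54 V.
(Unloaded it would have been 3.63 V.)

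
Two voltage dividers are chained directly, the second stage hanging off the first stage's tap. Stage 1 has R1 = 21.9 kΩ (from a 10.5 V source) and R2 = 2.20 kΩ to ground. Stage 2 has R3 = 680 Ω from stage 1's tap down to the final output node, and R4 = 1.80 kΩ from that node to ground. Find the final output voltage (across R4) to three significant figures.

V_out ≈ 0.385 V

Stage 2 presents R3+R4 = 2480 Ω as a load on stage 1's tap.
Stage 1's lower leg becomes R2‖(R3+R4) = 1166 Ω, so V_mid = 10.5 × 1166/23070 = 0.5307 V.
Stage 2 is itself unloaded: V_out = V_mid × R4/(R3+R4) = 0.5307 × 1800/2480 = 0.385 V.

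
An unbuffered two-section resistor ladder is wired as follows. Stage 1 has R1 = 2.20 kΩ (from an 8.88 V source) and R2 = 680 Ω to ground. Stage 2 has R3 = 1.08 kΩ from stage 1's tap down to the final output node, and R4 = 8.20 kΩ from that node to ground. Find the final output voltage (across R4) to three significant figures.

Stage 2 presents R3+R4 = 9280 Ω as a load on stage 1's tap.
Stage 1's lower leg becomes R2‖(R3+R4) = 633.6 Ω, so V_mid = 8.88 × 633.6/2834 = 1.986 V.
Stage 2 is itself unloaded: V_out = V_mid × R4/(R3+R4) = 1.986 × 8200/9280 = 1.75 V.

V_out ≈ 1.75 V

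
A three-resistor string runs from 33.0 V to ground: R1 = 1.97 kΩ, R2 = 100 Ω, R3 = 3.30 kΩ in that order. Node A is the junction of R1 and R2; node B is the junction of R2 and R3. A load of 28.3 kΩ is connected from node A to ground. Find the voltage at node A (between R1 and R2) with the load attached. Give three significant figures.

V ≈ 20.0 V

Below node A the series string R2+R3 = 3400 Ω sits in parallel with the 28300 Ω load: 3035 Ω.
V_A = 33.0 × 3035/(1970 + 3035) = 20.0 V.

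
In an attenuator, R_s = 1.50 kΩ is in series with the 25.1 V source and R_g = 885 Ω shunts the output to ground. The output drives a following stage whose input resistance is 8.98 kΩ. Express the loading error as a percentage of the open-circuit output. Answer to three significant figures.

The divider's output (Thévenin) resistance is R_s‖R_g = 556.6 Ω.
Fractional drop under load = R_th/(R_th + R_L) = 556.6 / (556.6 + 8980) = 0.05836.
So the output falls by 5.84 %.

5.84 %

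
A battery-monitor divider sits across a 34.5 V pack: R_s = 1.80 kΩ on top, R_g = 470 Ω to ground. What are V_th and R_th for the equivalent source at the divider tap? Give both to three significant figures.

V_th is the open-circuit tap voltage: 34.5 × 470/(1800 + 470) = 7.14 V.
With the supply zeroed, R_s and R_g appear in parallel from the tap: R_th = R_s‖R_g = (1800 × 470)/2270 = 373 Ω.

V_th = 7.14 V, R_th = 373 Ω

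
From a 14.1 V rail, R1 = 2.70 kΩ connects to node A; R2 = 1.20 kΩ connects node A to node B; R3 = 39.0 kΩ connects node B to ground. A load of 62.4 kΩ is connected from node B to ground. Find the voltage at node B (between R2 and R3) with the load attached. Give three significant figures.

At node B, R3 is in parallel with the load: R3‖R_L = 24.00 kΩ.
Below node A the resistance is R2 + (R3‖R_L) = 25.20 kΩ, so V_A = 14.1 × 25.20/27.90 = 12.74 V.
Then V_B = V_A × (R3‖R_L)/(R2 + R3‖R_L) = 12.74 × 24.00/25.20 = 12.1 V.

V ≈ 12.1 V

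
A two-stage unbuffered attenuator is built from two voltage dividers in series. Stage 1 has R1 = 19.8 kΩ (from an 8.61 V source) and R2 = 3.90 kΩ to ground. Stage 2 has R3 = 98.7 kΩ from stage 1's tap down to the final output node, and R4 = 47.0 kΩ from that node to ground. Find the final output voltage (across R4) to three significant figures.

Stage 2 presents R3+R4 = 145.7 kΩ as a load on stage 1's tap.
Stage 1's lower leg becomes R2‖(R3+R4) = 3.798 kΩ, so V_mid = 8.61 × 3.798/23.60 = 1.386 V.
Stage 2 is itself unloaded: V_out = V_mid × R4/(R3+R4) = 1.386 × 47.0/145.7 = 0.447 V.

V_out ≈ 0.447 V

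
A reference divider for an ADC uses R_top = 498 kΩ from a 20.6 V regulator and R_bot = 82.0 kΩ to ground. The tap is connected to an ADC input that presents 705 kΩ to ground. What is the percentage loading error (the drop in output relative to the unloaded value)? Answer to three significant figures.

9.08 %

Unloaded V = 20.6 × 82.0/580.0 = 2.9124 V.
Loaded: R_bot‖R_L = 73.46 kΩ, giving V = 20.6 × 73.46/571.5 = 2.6480 V.
Drop = (2.9124 − 2.6480) / 2.9124 = 9.08 %.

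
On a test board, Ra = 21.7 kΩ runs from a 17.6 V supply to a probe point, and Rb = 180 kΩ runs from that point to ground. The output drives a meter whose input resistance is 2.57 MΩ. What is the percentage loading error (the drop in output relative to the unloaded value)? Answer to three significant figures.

The divider's output (Thévenin) resistance is Ra‖Rb = 19.37 kΩ.
Fractional drop under load = R_th/(R_th + R_L) = 19.37 / (19.37 + 2570) = 0.007479.
So the output falls by 0.748 %.

0.748 %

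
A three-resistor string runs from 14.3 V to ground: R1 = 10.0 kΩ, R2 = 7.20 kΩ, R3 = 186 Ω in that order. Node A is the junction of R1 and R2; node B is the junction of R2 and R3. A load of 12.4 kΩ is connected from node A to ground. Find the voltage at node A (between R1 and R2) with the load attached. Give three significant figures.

V ≈ 4.52 V

Below node A the series string R2+R3 = 7386 Ω sits in parallel with the 12400 Ω load: 4629 Ω.
V_A = 14.3 × 4629/(10000 + 4629) = 4.52 V.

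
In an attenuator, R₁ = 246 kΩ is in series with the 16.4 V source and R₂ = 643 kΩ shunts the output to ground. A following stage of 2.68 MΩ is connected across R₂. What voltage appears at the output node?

V_out ≈ 11.1 V

The load sits in parallel with R₂: R₂‖R_L = (643 × 2680) / (643 + 2680) = 518.6 kΩ.
V_out = 16.4 × 518.6 / (246 + 518.6) = 16.4 × 518.6/764.6 = 11.1 V.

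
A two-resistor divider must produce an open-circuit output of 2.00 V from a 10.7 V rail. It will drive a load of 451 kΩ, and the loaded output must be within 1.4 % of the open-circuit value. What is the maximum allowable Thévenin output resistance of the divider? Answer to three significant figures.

R_th ≤ 6.40 kΩ

Loading drop = R_th/(R_th + R_L) ≤ 0.0140, so R_th ≤ R_L · ε/(1−ε) = 451 kΩ × 0.0140/0.9860 = 6.40 kΩ.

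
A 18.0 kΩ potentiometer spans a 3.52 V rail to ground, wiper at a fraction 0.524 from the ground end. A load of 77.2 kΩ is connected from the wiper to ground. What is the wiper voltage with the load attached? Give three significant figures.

The wiper splits the pot into (1−α)R = 8.568 kΩ above and αR = 9.432 kΩ below.
Lower section ‖ load = 8.405 kΩ.
V_wiper = 3.52 × 8.405/(8.568 + 8.405) = 1.74 V.

V ≈ 1.74 V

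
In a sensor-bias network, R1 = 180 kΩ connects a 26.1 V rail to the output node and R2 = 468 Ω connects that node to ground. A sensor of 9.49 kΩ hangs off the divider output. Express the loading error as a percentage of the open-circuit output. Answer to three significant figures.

The divider's output (Thévenin) resistance is R1‖R2 = 466.8 Ω.
Fractional drop under load = R_th/(R_th + R_L) = 466.8 / (466.8 + 9490) = 0.04688.
So the output falls by 4.69 %.

4.69 %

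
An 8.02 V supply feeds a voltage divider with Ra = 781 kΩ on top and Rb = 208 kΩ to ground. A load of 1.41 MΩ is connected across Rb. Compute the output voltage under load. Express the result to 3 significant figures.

V_out ≈ 1.51 V

The load sits in parallel with Rb: Rb‖R_L = (208 × 1410) / (208 + 1410) = 181.3 kΩ.
V_out = 8.02 × 181.3 / (781 + 181.3) = 8.02 × 181.3/962.3 = 1.51 V.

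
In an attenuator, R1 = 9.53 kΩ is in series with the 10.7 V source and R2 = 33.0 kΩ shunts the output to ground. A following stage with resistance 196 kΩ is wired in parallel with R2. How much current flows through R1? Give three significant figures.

R2‖R_L = 28.24 kΩ, so the source sees R1 + R2‖R_L = 37.77 kΩ.
I = 10.7 V / 37.77 kΩ = 0.283 mA.

I ≈ 0.283 mA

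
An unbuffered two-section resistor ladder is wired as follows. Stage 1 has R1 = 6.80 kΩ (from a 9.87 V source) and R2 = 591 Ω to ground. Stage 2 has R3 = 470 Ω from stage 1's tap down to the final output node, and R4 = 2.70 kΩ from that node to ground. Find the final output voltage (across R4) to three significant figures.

V_out ≈ 0.574 V

Stage 2 presents R3+R4 = 3170 Ω as a load on stage 1's tap.
Stage 1's lower leg becomes R2‖(R3+R4) = 498.1 Ω, so V_mid = 9.87 × 498.1/7298 = 0.6737 V.
Stage 2 is itself unloaded: V_out = V_mid × R4/(R3+R4) = 0.6737 × 2700/3170 = 0.574 V.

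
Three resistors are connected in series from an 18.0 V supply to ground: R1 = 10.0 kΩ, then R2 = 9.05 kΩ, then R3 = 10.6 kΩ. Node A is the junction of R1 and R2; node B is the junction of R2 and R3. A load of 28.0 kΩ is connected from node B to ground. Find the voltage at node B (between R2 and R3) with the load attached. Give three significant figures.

V ≈ 5.18 V

At node B, R3 is in parallel with the load: R3‖R_L = 7.689 kΩ.
Below node A the resistance is R2 + (R3‖R_L) = 16.74 kΩ, so V_A = 18.0 × 16.74/26.74 = 11.27 V.
Then V_B = V_A × (R3‖R_L)/(R2 + R3‖R_L) = 11.27 × 7.689/16.74 = 5.18 V.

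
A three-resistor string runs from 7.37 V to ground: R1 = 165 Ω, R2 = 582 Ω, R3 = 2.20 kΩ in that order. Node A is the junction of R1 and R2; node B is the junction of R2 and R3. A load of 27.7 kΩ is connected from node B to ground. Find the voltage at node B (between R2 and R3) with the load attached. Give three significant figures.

V ≈ 5.39 V

At node B, R3 is in parallel with the load: R3‖R_L = 2038 Ω.
Below node A the resistance is R2 + (R3‖R_L) = 2620 Ω, so V_A = 7.37 × 2620/2785 = 6.933 V.
Then V_B = V_A × (R3‖R_L)/(R2 + R3‖R_L) = 6.933 × 2038/2620 = 5.39 V.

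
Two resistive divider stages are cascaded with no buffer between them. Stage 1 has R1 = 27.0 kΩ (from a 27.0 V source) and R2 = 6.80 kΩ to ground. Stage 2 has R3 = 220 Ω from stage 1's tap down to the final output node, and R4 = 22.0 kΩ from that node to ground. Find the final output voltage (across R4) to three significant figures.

V_out ≈ 4.32 V

Stage 2 presents R3+R4 = 22220 Ω as a load on stage 1's tap.
Stage 1's lower leg becomes R2‖(R3+R4) = 5207 Ω, so V_mid = 27.0 × 5207/32210 = 4.365 V.
Stage 2 is itself unloaded: V_out = V_mid × R4/(R3+R4) = 4.365 × 22000/22220 = 4.32 V.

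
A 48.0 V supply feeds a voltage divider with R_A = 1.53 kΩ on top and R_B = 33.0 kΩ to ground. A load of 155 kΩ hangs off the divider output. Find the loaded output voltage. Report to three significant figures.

The load sits in parallel with R_B: R_B‖R_L = (33.0 × 155) / (33.0 + 155) = 27.21 kΩ.
V_out = 48.0 × 27.21 / (1.53 + 27.21) = 48.0 × 27.21/28.74 = 45.4 V.

V_out ≈ 45.4 V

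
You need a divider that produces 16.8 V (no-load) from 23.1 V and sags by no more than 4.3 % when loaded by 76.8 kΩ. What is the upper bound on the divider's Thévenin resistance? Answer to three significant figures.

R_th ≤ 3.45 kΩ

Loading drop = R_th/(R_th + R_L) ≤ 0.0430, so R_th ≤ R_L · ε/(1−ε) = 76.8 kΩ × 0.0430/0.9570 = 3.45 kΩ.
(Any R1, R2 with R2/(R1+R2) = 0.727 and R1‖R2 ≤ 3.45 kΩ will meet the spec.)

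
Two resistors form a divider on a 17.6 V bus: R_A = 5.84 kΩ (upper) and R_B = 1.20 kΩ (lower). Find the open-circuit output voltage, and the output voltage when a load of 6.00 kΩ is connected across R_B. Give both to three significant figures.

Open-circuit: V = 17.6 × 1.20/(5.84 + 1.20) = 3.00 V.
With the load, R_B becomes R_B‖R_L = 1.000 kΩ, so V = 17.6 × 1.000/6.840 = 2.57 V.

Unloaded: 3.00 V; loaded: 2.57 V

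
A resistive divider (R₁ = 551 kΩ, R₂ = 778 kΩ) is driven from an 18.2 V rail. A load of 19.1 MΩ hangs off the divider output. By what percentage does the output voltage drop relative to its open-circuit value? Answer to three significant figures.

The divider's output (Thévenin) resistance is R₁‖R₂ = 322.6 kΩ.
Fractional drop under load = R_th/(R_th + R_L) = 322.6 / (322.6 + 19100) = 0.01661.
So the output falls by 1.66 %.

1.66 %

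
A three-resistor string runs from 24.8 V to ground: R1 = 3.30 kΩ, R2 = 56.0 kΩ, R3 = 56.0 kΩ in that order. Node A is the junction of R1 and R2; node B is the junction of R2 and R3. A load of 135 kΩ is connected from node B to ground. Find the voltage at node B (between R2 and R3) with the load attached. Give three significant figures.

At node B, R3 is in parallel with the load: R3‖R_L = 39.58 kΩ.
Below node A the resistance is R2 + (R3‖R_L) = 95.58 kΩ, so V_A = 24.8 × 95.58/98.88 = 23.97 V.
Then V_B = V_A × (R3‖R_L)/(R2 + R3‖R_L) = 23.97 × 39.58/95.58 = 9.93 V.

V ≈ 9.93 V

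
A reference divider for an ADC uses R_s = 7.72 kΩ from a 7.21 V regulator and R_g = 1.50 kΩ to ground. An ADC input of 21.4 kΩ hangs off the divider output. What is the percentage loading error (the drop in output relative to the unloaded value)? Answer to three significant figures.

The divider's output (Thévenin) resistance is R_s‖R_g = 1.256 kΩ.
Fractional drop under load = R_th/(R_th + R_L) = 1.256 / (1.256 + 21.4) = 0.05544.
So the output falls by 5.54 %.

5.54 %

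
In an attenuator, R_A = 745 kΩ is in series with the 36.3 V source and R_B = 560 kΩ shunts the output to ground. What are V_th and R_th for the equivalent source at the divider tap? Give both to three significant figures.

V_th is the open-circuit tap voltage: 36.3 × 560/(745 + 560) = 15.6 V.
With the supply zeroed, R_A and R_B appear in parallel from the tap: R_th = R_A‖R_B = (745 × 560)/1305 = 320 kΩ.

V_th = 15.6 V, R_th = 320 kΩ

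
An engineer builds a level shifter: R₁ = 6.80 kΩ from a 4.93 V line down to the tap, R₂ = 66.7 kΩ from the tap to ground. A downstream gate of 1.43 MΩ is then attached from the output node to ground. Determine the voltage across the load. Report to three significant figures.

The load sits in parallel with R₂: R₂‖R_L = (66.7 × 1430) / (66.7 + 1430) = 63.73 kΩ.
V_out = 4.93 × 63.73 / (6.80 + 63.73) = 4.93 × 63.73/70.53 = 4.45 V.

V_out ≈ 4.45 V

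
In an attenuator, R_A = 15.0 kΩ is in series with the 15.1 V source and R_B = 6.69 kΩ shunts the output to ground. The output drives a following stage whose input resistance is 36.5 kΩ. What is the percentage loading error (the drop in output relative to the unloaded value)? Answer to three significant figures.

Unloaded V = 15.1 × 6.69/21.69 = 4.6574 V.
Loaded: R_B‖R_L = 5.654 kΩ, giving V = 15.1 × 5.654/20.65 = 4.1335 V.
Drop = (4.6574 − 4.1335) / 4.6574 = 11.2 %.

11.2 %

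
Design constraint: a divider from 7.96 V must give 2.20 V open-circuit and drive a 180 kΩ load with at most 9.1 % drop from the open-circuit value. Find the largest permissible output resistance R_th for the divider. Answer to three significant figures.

Loading drop = R_th/(R_th + R_L) ≤ 0.0910, so R_th ≤ R_L · ε/(1−ε) = 180 kΩ × 0.0910/0.9090 = 18.0 kΩ.
(Any R1, R2 with R2/(R1+R2) = 0.276 and R1‖R2 ≤ 18.0 kΩ will meet the spec.)

R_th ≤ 18.0 kΩ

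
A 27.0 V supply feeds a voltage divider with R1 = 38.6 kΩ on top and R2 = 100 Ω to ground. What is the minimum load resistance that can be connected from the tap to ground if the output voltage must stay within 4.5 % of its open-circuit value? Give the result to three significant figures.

R_L(min) ≈ 2.12 kΩ

Output resistance R_th = R1‖R2 = (38600 × 100)/38700 = 99.74 Ω.
The fractional drop is R_th/(R_th + R_L); requiring this ≤ 0.0450 gives R_L ≥ R_th(1/0.0450 − 1) = 99.74 × 21.22 = 2.12 kΩ.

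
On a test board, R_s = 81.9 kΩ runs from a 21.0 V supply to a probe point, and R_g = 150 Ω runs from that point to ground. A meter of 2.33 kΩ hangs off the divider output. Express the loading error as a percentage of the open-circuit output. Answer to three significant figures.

The divider's output (Thévenin) resistance is R_s‖R_g = 149.7 Ω.
Fractional drop under load = R_th/(R_th + R_L) = 149.7 / (149.7 + 2330) = 0.06038.
So the output falls by 6.04 %.

6.04 %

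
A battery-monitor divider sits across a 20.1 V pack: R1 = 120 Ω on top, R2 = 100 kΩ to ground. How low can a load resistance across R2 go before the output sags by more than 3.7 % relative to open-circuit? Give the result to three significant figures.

R_L(min) ≈ 3.12 kΩ

Output resistance R_th = R1‖R2 = (120 × 100000)/100100 = 119.9 Ω.
The fractional drop is R_th/(R_th + R_L); requiring this ≤ 0.0370 gives R_L ≥ R_th(1/0.0370 − 1) = 119.9 × 26.03 = 3.12 kΩ.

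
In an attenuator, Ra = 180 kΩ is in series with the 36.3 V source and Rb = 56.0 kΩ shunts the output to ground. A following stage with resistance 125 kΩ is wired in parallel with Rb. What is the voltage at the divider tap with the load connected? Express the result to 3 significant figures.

V_out ≈ 6.42 V

The load sits in parallel with Rb: Rb‖R_L = (56.0 × 125) / (56.0 + 125) = 38.67 kΩ.
V_out = 36.3 × 38.67 / (180 + 38.67) = 36.3 × 38.67/218.7 = 6.42 V.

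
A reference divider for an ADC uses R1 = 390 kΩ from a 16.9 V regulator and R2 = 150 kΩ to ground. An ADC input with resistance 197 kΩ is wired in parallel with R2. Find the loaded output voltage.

The load sits in parallel with R2: R2‖R_L = (150 × 197) / (150 + 197) = 85.16 kΩ.
V_out = 16.9 × 85.16 / (390 + 85.16) = 16.9 × 85.16/475.2 = 3.03 V.

V_out ≈ 3.03 V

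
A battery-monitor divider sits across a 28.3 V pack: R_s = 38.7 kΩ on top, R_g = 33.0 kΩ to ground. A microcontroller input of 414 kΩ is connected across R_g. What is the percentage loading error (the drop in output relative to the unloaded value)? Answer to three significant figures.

4.12 %

The divider's output (Thévenin) resistance is R_s‖R_g = 17.81 kΩ.
Fractional drop under load = R_th/(R_th + R_L) = 17.81 / (17.81 + 414) = 0.04125.
So the output falls by 4.12 %.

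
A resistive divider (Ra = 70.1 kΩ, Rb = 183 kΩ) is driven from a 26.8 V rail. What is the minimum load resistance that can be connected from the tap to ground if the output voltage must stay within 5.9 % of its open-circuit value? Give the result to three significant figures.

R_L(min) ≈ 808 kΩ

Output resistance R_th = Ra‖Rb = (70.1 × 183)/253.1 = 50.68 kΩ.
The fractional drop is R_th/(R_th + R_L); requiring this ≤ 0.0590 gives R_L ≥ R_th(1/0.0590 − 1) = 50.68 × 15.95 = 808 kΩ.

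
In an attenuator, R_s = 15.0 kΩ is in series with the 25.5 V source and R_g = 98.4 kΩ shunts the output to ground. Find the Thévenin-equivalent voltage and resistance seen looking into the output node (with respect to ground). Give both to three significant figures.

V_th = 22.1 V, R_th = 13.0 kΩ

V_th is the open-circuit tap voltage: 25.5 × 98.4/(15.0 + 98.4) = 22.1 V.
With the supply zeroed, R_s and R_g appear in parallel from the tap: R_th = R_s‖R_g = (15.0 × 98.4)/113.4 = 13.0 kΩ.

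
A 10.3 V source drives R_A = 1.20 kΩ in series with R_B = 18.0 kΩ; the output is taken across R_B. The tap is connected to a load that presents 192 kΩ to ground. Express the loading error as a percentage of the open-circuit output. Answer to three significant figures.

0.583 %

The divider's output (Thévenin) resistance is R_A‖R_B = 1.125 kΩ.
Fractional drop under load = R_th/(R_th + R_L) = 1.125 / (1.125 + 192) = 0.005825.
So the output falls by 0.583 %.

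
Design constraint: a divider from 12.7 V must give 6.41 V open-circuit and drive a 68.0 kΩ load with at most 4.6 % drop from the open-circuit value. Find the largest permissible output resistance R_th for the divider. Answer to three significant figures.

Loading drop = R_th/(R_th + R_L) ≤ 0.0460, so R_th ≤ R_L · ε/(1−ε) = 68.0 kΩ × 0.0460/0.9540 = 3.28 kΩ.

R_th ≤ 3.28 kΩ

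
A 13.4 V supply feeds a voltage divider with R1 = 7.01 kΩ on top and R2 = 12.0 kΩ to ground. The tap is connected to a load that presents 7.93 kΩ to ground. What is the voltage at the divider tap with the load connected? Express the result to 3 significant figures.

The load sits in parallel with R2: R2‖R_L = (12.0 × 7.93) / (12.0 + 7.93) = 4.775 kΩ.
V_out = 13.4 × 4.775 / (7.01 + 4.775) = 13.4 × 4.775/11.78 = 5.43 V.
(Unloaded it would have been 8.46 V.)

V_out ≈ 5.43 V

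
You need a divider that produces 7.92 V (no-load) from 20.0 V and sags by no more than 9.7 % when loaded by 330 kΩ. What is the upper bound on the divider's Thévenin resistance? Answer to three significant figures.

Loading drop = R_th/(R_th + R_L) ≤ 0.0970, so R_th ≤ R_L · ε/(1−ε) = 330 kΩ × 0.0970/0.9030 = 35.4 kΩ.
(Any R1, R2 with R2/(R1+R2) = 0.396 and R1‖R2 ≤ 35.4 kΩ will meet the spec.)

R_th ≤ 35.4 kΩ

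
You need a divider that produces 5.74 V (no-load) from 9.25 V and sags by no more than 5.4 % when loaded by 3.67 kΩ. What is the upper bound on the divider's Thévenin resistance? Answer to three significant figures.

Loading drop = R_th/(R_th + R_L) ≤ 0.0540, so R_th ≤ R_L · ε/(1−ε) = 3.67 kΩ × 0.0540/0.9460 = 209 Ω.
(Any R1, R2 with R2/(R1+R2) = 0.621 and R1‖R2 ≤ 209 Ω will meet the spec.)

R_th ≤ 209 Ω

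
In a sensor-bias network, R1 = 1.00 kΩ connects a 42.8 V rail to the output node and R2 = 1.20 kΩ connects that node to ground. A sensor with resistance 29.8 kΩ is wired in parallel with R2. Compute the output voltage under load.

The load sits in parallel with R2: R2‖R_L = (1.20 × 29.8) / (1.20 + 29.8) = 1.154 kΩ.
V_out = 42.8 × 1.154 / (1.00 + 1.154) = 42.8 × 1.154/2.154 = 22.9 V.

V_out ≈ 22.9 V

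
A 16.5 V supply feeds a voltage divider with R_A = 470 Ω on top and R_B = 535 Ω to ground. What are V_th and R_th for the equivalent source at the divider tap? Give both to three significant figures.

V_th is the open-circuit tap voltage: 16.5 × 535/(470 + 535) = 8.78 V.
With the supply zeroed, R_A and R_B appear in parallel from the tap: R_th = R_A‖R_B = (470 × 535)/1005 = 250 Ω.

V_th = 8.78 V, R_th = 250 Ω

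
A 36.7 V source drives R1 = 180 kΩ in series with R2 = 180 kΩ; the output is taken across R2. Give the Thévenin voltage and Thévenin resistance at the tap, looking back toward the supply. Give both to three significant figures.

V_th is the open-circuit tap voltage: 36.7 × 180/(180 + 180) = 18.4 V.
With the supply zeroed, R1 and R2 appear in parallel from the tap: R_th = R1‖R2 = (180 × 180)/360.0 = 90.0 kΩ.

V_th = 18.4 V, R_th = 90.0 kΩ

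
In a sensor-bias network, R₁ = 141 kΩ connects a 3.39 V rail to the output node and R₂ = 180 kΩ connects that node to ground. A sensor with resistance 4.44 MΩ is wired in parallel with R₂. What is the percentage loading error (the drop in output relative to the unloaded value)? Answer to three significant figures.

The divider's output (Thévenin) resistance is R₁‖R₂ = 79.07 kΩ.
Fractional drop under load = R_th/(R_th + R_L) = 79.07 / (79.07 + 4440) = 0.01750.
So the output falls by 1.75 %.

1.75 %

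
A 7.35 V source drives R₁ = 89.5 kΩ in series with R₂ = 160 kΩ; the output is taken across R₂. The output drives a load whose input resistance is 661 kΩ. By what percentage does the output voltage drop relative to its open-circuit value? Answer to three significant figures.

7.99 %

The divider's output (Thévenin) resistance is R₁‖R₂ = 57.39 kΩ.
Fractional drop under load = R_th/(R_th + R_L) = 57.39 / (57.39 + 661) = 0.07989.
So the output falls by 7.99 %.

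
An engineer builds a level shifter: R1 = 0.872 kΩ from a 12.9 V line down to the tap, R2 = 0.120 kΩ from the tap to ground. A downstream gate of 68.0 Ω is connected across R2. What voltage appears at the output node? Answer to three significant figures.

V_out ≈ 0.612 V

The load sits in parallel with R2: R2‖R_L = (120 × 68.0) / (120 + 68.0) = 43.40 Ω.
V_out = 12.9 × 43.40 / (872 + 43.40) = 12.9 × 43.40/915.4 = 0.612 V.
(Unloaded it would have been 1.56 V.)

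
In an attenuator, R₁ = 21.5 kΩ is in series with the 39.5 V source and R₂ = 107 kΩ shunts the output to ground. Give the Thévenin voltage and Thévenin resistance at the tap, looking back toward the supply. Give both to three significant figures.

V_th = 32.9 V, R_th = 17.9 kΩ

V_th is the open-circuit tap voltage: 39.5 × 107/(21.5 + 107) = 32.9 V.
With the supply zeroed, R₁ and R₂ appear in parallel from the tap: R_th = R₁‖R₂ = (21.5 × 107)/128.5 = 17.9 kΩ.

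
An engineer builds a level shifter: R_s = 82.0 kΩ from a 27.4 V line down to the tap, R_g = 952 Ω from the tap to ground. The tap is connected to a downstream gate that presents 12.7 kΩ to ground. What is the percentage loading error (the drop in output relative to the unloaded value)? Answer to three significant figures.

6.90 %

The divider's output (Thévenin) resistance is R_s‖R_g = 941.1 Ω.
Fractional drop under load = R_th/(R_th + R_L) = 941.1 / (941.1 + 12700) = 0.06899.
So the output falls by 6.90 %.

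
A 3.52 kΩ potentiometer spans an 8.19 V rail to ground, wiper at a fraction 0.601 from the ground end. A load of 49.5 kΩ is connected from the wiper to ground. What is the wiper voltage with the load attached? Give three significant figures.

V ≈ 4.84 V

The wiper splits the pot into (1−α)R = 1.404 kΩ above and αR = 2.116 kΩ below.
Lower section ‖ load = 2.029 kΩ.
V_wiper = 8.19 × 2.029/(1.404 + 2.029) = 4.84 V.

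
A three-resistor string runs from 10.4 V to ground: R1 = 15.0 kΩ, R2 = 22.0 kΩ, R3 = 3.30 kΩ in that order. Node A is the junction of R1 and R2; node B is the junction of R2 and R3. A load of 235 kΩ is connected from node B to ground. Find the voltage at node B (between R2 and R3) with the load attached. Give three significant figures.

V ≈ 0.841 V

At node B, R3 is in parallel with the load: R3‖R_L = 3.254 kΩ.
Below node A the resistance is R2 + (R3‖R_L) = 25.25 kΩ, so V_A = 10.4 × 25.25/40.25 = 6.525 V.
Then V_B = V_A × (R3‖R_L)/(R2 + R3‖R_L) = 6.525 × 3.254/25.25 = 0.841 V.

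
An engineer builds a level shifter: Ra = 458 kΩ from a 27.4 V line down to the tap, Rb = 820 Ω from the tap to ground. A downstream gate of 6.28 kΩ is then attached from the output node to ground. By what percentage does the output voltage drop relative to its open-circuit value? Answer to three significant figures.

The divider's output (Thévenin) resistance is Ra‖Rb = 818.5 Ω.
Fractional drop under load = R_th/(R_th + R_L) = 818.5 / (818.5 + 6280) = 0.1153.
So the output falls by 11.5 %.

11.5 %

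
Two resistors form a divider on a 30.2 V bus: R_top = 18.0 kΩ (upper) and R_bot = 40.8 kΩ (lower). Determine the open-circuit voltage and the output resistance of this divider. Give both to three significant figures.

V_th = 21.0 V, R_th = 12.5 kΩ

V_th is the open-circuit tap voltage: 30.2 × 40.8/(18.0 + 40.8) = 21.0 V.
With the supply zeroed, R_top and R_bot appear in parallel from the tap: R_th = R_top‖R_bot = (18.0 × 40.8)/58.80 = 12.5 kΩ.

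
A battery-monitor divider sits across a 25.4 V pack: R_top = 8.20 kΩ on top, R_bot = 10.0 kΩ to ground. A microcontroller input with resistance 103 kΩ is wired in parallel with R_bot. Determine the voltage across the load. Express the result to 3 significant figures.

V_out ≈ 13.4 V

The load sits in parallel with R_bot: R_bot‖R_L = (10.0 × 103) / (10.0 + 103) = 9.115 kΩ.
V_out = 25.4 × 9.115 / (8.20 + 9.115) = 25.4 × 9.115/17.32 = 13.4 V.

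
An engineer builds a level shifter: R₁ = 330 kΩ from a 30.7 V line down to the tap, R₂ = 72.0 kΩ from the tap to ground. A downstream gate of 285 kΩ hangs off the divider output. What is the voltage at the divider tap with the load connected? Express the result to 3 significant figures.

V_out ≈ 4.55 V

The load sits in parallel with R₂: R₂‖R_L = (72.0 × 285) / (72.0 + 285) = 57.48 kΩ.
V_out = 30.7 × 57.48 / (330 + 57.48) = 30.7 × 57.48/387.5 = 4.55 V.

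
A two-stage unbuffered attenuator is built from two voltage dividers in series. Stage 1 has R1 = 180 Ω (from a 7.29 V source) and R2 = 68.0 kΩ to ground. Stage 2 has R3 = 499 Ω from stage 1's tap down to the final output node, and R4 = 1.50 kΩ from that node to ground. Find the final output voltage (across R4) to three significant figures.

Stage 2 presents R3+R4 = 1999 Ω as a load on stage 1's tap.
Stage 1's lower leg becomes R2‖(R3+R4) = 1942 Ω, so V_mid = 7.29 × 1942/2122 = 6.672 V.
Stage 2 is itself unloaded: V_out = V_mid × R4/(R3+R4) = 6.672 × 1500/1999 = 5.01 V.

V_out ≈ 5.01 V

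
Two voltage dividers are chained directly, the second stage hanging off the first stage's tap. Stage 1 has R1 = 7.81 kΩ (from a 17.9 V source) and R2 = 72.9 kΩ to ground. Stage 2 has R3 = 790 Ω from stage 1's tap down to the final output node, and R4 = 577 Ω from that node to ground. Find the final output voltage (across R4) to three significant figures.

V_out ≈ 1.11 V

Stage 2 presents R3+R4 = 1367 Ω as a load on stage 1's tap.
Stage 1's lower leg becomes R2‖(R3+R4) = 1342 Ω, so V_mid = 17.9 × 1342/9152 = 2.624 V.
Stage 2 is itself unloaded: V_out = V_mid × R4/(R3+R4) = 2.624 × 577/1367 = 1.11 V.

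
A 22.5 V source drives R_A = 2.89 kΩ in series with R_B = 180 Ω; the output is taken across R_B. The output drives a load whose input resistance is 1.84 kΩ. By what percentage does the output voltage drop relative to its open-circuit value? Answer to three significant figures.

8.43 %

Unloaded V = 22.5 × 180/3070 = 1.3192 V.
Loaded: R_B‖R_L = 164.0 Ω, giving V = 22.5 × 164.0/3054 = 1.2080 V.
Drop = (1.3192 − 1.2080) / 1.3192 = 8.43 %.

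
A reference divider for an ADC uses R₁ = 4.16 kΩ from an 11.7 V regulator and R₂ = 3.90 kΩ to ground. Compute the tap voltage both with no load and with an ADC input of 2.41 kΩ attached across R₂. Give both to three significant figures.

Unloaded: 5.66 V; loaded: 3.08 V

Open-circuit: V = 11.7 × 3.90/(4.16 + 3.90) = 5.66 V.
With the load, R₂ becomes R₂‖R_L = 1.490 kΩ, so V = 11.7 × 1.490/5.650 = 3.08 V.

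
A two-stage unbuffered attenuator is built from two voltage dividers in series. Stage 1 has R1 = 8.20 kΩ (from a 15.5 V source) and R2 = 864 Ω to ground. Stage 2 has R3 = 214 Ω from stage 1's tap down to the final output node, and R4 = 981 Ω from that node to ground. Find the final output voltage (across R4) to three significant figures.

V_out ≈ 0.733 V

Stage 2 presents R3+R4 = 1195 Ω as a load on stage 1's tap.
Stage 1's lower leg becomes R2‖(R3+R4) = 501.4 Ω, so V_mid = 15.5 × 501.4/8701 = 0.8932 V.
Stage 2 is itself unloaded: V_out = V_mid × R4/(R3+R4) = 0.8932 × 981/1195 = 0.733 V.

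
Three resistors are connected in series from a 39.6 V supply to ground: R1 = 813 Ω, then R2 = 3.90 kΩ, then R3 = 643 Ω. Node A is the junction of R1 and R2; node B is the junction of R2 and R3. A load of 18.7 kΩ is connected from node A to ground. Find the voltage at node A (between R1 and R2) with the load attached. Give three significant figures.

Below node A the series string R2+R3 = 4543 Ω sits in parallel with the 18700 Ω load: 3655 Ω.
V_A = 39.6 × 3655/(813 + 3655) = 32.4 V.

V ≈ 32.4 V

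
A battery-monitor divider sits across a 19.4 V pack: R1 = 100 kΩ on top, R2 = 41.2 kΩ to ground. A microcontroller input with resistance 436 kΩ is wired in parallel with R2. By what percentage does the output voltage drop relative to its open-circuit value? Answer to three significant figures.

6.27 %

The divider's output (Thévenin) resistance is R1‖R2 = 29.18 kΩ.
Fractional drop under load = R_th/(R_th + R_L) = 29.18 / (29.18 + 436) = 0.06273.
So the output falls by 6.27 %.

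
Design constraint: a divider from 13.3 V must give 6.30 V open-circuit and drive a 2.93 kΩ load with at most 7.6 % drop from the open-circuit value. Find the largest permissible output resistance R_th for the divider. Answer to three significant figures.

Loading drop = R_th/(R_th + R_L) ≤ 0.0760, so R_th ≤ R_L · ε/(1−ε) = 2.93 kΩ × 0.0760/0.9240 = 241 Ω.
(Any R1, R2 with R2/(R1+R2) = 0.474 and R1‖R2 ≤ 241 Ω will meet the spec.)

R_th ≤ 241 Ω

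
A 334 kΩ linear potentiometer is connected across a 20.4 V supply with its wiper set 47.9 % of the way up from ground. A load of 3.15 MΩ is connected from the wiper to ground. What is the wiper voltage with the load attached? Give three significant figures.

The wiper splits the pot into (1−α)R = 174.0 kΩ above and αR = 160.0 kΩ below.
Lower section ‖ load = 152.3 kΩ.
V_wiper = 20.4 × 152.3/(174.0 + 152.3) = 9.52 V.

V ≈ 9.52 V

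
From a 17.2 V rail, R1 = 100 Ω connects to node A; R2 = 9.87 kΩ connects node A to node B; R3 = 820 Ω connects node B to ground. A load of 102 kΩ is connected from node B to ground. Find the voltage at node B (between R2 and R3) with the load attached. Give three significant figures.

At node B, R3 is in parallel with the load: R3‖R_L = 813.5 Ω.
Below node A the resistance is R2 + (R3‖R_L) = 10680 Ω, so V_A = 17.2 × 10680/10780 = 17.04 V.
Then V_B = V_A × (R3‖R_L)/(R2 + R3‖R_L) = 17.04 × 813.5/10680 = 1.30 V.

V ≈ 1.30 V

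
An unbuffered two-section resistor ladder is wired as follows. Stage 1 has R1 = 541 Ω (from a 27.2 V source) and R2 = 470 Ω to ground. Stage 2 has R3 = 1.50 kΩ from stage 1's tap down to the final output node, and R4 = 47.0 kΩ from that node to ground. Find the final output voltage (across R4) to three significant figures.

Stage 2 presents R3+R4 = 48500 Ω as a load on stage 1's tap.
Stage 1's lower leg becomes R2‖(R3+R4) = 465.5 Ω, so V_mid = 27.2 × 465.5/1006 = 12.58 V.
Stage 2 is itself unloaded: V_out = V_mid × R4/(R3+R4) = 12.58 × 47000/48500 = 12.2 V.

V_out ≈ 12.2 V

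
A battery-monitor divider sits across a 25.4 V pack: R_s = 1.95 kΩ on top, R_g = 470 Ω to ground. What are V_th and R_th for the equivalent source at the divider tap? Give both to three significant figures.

V_th = 4.93 V, R_th = 379 Ω

V_th is the open-circuit tap voltage: 25.4 × 470/(1950 + 470) = 4.93 V.
With the supply zeroed, R_s and R_g appear in parallel from the tap: R_th = R_s‖R_g = (1950 × 470)/2420 = 379 Ω.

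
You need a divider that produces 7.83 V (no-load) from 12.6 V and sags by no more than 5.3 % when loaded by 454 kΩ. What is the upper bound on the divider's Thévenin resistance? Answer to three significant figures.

R_th ≤ 25.4 kΩ

Loading drop = R_th/(R_th + R_L) ≤ 0.0530, so R_th ≤ R_L · ε/(1−ε) = 454 kΩ × 0.0530/0.9470 = 25.4 kΩ.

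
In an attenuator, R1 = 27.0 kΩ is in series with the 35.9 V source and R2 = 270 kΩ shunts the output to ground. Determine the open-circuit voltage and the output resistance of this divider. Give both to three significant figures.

V_th = 32.6 V, R_th = 24.5 kΩ

V_th is the open-circuit tap voltage: 35.9 × 270/(27.0 + 270) = 32.6 V.
With the supply zeroed, R1 and R2 appear in parallel from the tap: R_th = R1‖R2 = (27.0 × 270)/297.0 = 24.5 kΩ.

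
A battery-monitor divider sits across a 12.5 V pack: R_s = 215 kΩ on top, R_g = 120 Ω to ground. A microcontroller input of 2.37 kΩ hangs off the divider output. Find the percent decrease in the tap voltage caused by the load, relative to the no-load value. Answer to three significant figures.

The divider's output (Thévenin) resistance is R_s‖R_g = 119.9 Ω.
Fractional drop under load = R_th/(R_th + R_L) = 119.9 / (119.9 + 2370) = 0.04817.
So the output falls by 4.82 %.

4.82 %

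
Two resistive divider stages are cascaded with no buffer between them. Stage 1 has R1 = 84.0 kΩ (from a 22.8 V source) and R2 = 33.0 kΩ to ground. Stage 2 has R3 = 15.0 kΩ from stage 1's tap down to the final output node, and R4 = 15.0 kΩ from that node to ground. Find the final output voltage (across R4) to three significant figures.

V_out ≈ 1.80 V

Stage 2 presents R3+R4 = 30.00 kΩ as a load on stage 1's tap.
Stage 1's lower leg becomes R2‖(R3+R4) = 15.71 kΩ, so V_mid = 22.8 × 15.71/99.71 = 3.593 V.
Stage 2 is itself unloaded: V_out = V_mid × R4/(R3+R4) = 3.593 × 15.0/30.00 = 1.80 V.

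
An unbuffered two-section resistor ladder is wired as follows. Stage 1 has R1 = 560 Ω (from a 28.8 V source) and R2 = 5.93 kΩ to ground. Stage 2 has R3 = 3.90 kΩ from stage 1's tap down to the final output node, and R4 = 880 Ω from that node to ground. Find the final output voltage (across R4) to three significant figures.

V_out ≈ 4.38 V

Stage 2 presents R3+R4 = 4780 Ω as a load on stage 1's tap.
Stage 1's lower leg becomes R2‖(R3+R4) = 2647 Ω, so V_mid = 28.8 × 2647/3207 = 23.77 V.
Stage 2 is itself unloaded: V_out = V_mid × R4/(R3+R4) = 23.77 × 880/4780 = 4.38 V.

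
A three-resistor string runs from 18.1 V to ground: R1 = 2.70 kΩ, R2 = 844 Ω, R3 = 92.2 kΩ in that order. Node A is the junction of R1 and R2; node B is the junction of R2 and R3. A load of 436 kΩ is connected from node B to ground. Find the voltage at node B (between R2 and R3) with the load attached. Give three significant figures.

At node B, R3 is in parallel with the load: R3‖R_L = 76110 Ω.
Below node A the resistance is R2 + (R3‖R_L) = 76950 Ω, so V_A = 18.1 × 76950/79650 = 17.49 V.
Then V_B = V_A × (R3‖R_L)/(R2 + R3‖R_L) = 17.49 × 76110/76950 = 17.3 V.

V ≈ 17.3 V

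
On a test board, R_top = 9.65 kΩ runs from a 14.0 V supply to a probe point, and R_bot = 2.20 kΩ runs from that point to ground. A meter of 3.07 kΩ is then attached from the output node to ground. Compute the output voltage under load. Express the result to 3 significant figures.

V_out ≈ 1.64 V

The load sits in parallel with R_bot: R_bot‖R_L = (2.20 × 3.07) / (2.20 + 3.07) = 1.282 kΩ.
V_out = 14.0 × 1.282 / (9.65 + 1.282) = 14.0 × 1.282/10.93 = 1.64 V.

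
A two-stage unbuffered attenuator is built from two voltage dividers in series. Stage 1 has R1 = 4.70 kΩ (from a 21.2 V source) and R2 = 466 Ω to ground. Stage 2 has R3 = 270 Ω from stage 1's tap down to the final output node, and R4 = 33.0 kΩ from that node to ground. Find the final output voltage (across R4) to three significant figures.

Stage 2 presents R3+R4 = 33270 Ω as a load on stage 1's tap.
Stage 1's lower leg becomes R2‖(R3+R4) = 459.6 Ω, so V_mid = 21.2 × 459.6/5160 = 1.888 V.
Stage 2 is itself unloaded: V_out = V_mid × R4/(R3+R4) = 1.888 × 33000/33270 = 1.87 V.

V_out ≈ 1.87 V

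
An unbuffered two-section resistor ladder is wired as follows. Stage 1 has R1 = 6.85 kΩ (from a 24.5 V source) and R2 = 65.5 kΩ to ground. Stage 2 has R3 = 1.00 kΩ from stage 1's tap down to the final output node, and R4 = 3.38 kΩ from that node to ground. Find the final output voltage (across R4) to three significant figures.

V_out ≈ 7.09 V

Stage 2 presents R3+R4 = 4.380 kΩ as a load on stage 1's tap.
Stage 1's lower leg becomes R2‖(R3+R4) = 4.105 kΩ, so V_mid = 24.5 × 4.105/10.96 = 9.181 V.
Stage 2 is itself unloaded: V_out = V_mid × R4/(R3+R4) = 9.181 × 3.38/4.380 = 7.09 V.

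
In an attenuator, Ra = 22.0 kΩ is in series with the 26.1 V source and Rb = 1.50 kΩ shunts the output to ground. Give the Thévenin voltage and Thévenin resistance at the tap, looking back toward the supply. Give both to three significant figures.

V_th = 1.67 V, R_th = 1.40 kΩ

V_th is the open-circuit tap voltage: 26.1 × 1.50/(22.0 + 1.50) = 1.67 V.
With the supply zeroed, Ra and Rb appear in parallel from the tap: R_th = Ra‖Rb = (22.0 × 1.50)/23.50 = 1.40 kΩ.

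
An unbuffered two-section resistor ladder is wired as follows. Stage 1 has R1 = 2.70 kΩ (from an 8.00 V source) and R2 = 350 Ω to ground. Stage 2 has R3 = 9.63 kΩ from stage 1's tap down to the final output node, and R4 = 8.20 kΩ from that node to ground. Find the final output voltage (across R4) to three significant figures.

Stage 2 presents R3+R4 = 17830 Ω as a load on stage 1's tap.
Stage 1's lower leg becomes R2‖(R3+R4) = 343.3 Ω, so V_mid = 8.00 × 343.3/3043 = 0.9024 V.
Stage 2 is itself unloaded: V_out = V_mid × R4/(R3+R4) = 0.9024 × 8200/17830 = 0.415 V.

V_out ≈ 0.415 V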